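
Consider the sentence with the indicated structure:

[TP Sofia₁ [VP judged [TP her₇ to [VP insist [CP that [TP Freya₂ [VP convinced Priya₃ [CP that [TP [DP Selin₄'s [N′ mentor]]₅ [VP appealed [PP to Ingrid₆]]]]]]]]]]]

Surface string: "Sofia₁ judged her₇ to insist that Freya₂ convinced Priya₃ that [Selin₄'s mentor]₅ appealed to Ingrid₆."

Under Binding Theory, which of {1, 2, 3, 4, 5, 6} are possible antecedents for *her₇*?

none

*her* is a pronoun, so Principle B applies: it must be free in its binding domain.
Binding domain of *her₇*: the matrix TP, whose subject is Sofia₁.
*Sofia₁* c-commands the pronoun within its binding domain → coindexation would violate Principle B.
*Freya₂*: the pronoun c-commands this R-expression → coindexation would violate Principle C on *Freya₂*.
*Priya₃*: the pronoun c-commands this R-expression → coindexation would violate Principle C on *Priya₃*.
*Selin₄*: the pronoun c-commands this R-expression → coindexation would violate Principle C on *Selin₄*.
*[Selin₄'s mentor]₅*: the pronoun c-commands this R-expression → coindexation would violate Principle C on *[Selin₄'s mentor]₅*.
*Ingrid₆*: the pronoun c-commands this R-expression → coindexation would violate Principle C on *Ingrid₆*.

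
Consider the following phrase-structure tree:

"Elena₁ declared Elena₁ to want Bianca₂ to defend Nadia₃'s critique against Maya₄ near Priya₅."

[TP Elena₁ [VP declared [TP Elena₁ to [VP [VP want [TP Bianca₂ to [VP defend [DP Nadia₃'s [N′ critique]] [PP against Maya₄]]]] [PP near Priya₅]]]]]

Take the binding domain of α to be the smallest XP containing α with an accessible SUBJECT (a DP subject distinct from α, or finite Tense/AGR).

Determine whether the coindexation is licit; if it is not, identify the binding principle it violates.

The two coindexed NPs are *Elena₁* (the lower occurrence) and *Elena₁* (the higher occurrence).
*Elena₁* (the lower occurrence) is an R-expression. Principle C requires it to be free everywhere.
*Elena₁* (the higher occurrence) c-commands it and carries the same index.
The R-expression is bound → Principle C violation.

Principle C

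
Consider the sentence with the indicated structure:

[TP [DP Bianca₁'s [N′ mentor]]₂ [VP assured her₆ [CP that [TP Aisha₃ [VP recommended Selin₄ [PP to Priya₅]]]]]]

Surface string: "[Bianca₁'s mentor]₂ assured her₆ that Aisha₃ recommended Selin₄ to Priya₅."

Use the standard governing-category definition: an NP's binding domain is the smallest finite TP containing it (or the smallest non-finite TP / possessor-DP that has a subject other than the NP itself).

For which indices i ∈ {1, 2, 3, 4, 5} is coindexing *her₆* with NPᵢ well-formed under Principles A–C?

{1}

*her* is a pronoun, so Principle B applies: it must be free in its binding domain.
Binding domain of *her₆*: the matrix TP, whose subject is [Bianca₁'s mentor]₂.
*Bianca₁* and the pronoun do not c-command one another → neither Principle B nor Principle C is at stake; coindexation permitted.
*[Bianca₁'s mentor]₂* c-commands the pronoun within its binding domain → coindexation would violate Principle B.
*Aisha₃*: the pronoun c-commands this R-expression → coindexation would violate Principle C on *Aisha₃*.
*Selin₄*: the pronoun c-commands this R-expression → coindexation would violate Principle C on *Selin₄*.
*Priya₅*: the pronoun c-commands this R-expression → coindexation would violate Principle C on *Priya₅*.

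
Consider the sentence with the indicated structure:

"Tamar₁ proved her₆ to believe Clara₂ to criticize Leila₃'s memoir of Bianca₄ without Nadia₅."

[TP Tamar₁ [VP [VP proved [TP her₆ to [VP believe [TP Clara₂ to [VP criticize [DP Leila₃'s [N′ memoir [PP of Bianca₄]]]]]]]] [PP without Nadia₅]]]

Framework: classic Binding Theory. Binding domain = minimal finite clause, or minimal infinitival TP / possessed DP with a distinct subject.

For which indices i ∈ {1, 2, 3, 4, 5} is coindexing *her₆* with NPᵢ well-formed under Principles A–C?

{5}

*her* is a pronoun, so Principle B applies: it must be free in its binding domain.
Binding domain of *her₆*: the matrix TP, whose subject is Tamar₁.
*Tamar₁* c-commands the pronoun within its binding domain → coindexation would violate Principle B.
*Clara₂*: the pronoun c-commands this R-expression → coindexation would violate Principle C on *Clara₂*.
*Leila₃*: the pronoun c-commands this R-expression → coindexation would violate Principle C on *Leila₃*.
*Bianca₄*: the pronoun c-commands this R-expression → coindexation would violate Principle C on *Bianca₄*.
*Nadia₅* and the pronoun do not c-command one another → neither Principle B nor Principle C is at stake; coindexation permitted.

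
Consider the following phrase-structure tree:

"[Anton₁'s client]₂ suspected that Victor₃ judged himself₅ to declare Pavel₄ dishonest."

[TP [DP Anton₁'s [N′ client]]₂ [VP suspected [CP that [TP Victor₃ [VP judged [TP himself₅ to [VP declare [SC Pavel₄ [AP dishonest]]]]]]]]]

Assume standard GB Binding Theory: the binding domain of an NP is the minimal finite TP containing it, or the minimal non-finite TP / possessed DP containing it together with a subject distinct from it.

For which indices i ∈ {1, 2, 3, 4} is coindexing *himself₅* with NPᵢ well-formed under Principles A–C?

{3}

*himself* is an anaphor, so Principle A applies: it must be bound in its binding domain.
Binding domain of *himself₅*: the embedded TP, whose subject is Victor₃.
*Anton₁* does not c-command the anaphor → cannot bind it.
*[Anton₁'s client]₂* c-commands the anaphor but is outside its binding domain → cannot satisfy Principle A.
*Victor₃* c-commands the anaphor within its binding domain → licit binder.
*Pavel₄* does not c-command the anaphor → cannot bind it.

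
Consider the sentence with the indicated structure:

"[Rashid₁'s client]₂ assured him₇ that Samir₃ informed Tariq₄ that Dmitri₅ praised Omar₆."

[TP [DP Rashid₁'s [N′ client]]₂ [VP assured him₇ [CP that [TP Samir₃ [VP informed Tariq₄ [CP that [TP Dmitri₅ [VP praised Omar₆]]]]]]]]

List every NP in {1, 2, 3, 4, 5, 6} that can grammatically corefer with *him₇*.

{1}

*him* is a pronoun, so Principle B applies: it must be free in its binding domain.
Binding domain of *him₇*: the matrix TP, whose subject is [Rashid₁'s client]₂.
*Rashid₁* and the pronoun do not c-command one another → neither Principle B nor Principle C is at stake; coindexation permitted.
*[Rashid₁'s client]₂* c-commands the pronoun within its binding domain → coindexation would violate Principle B.
*Samir₃*: the pronoun c-commands this R-expression → coindexation would violate Principle C on *Samir₃*.
*Tariq₄*: the pronoun c-commands this R-expression → coindexation would violate Principle C on *Tariq₄*.
*Dmitri₅*: the pronoun c-commands this R-expression → coindexation would violate Principle C on *Dmitri₅*.
*Omar₆*: the pronoun c-commands this R-expression → coindexation would violate Principle C on *Omar₆*.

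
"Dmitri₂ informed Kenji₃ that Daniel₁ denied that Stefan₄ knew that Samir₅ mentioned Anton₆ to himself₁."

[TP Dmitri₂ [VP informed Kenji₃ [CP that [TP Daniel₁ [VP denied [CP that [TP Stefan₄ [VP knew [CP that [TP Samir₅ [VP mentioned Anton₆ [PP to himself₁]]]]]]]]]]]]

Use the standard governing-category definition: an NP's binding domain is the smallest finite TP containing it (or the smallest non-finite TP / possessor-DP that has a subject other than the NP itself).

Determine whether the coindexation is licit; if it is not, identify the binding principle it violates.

Principle A

The two coindexed NPs are *Daniel₁* and *himself₁*.
*himself₁* is an anaphor. Principle A requires it to be bound within its binding domain — the embedded TP, whose subject is Samir₅.
Within that domain it is c-commanded by *Samir₅*, *Anton₆*, none of which share its index.
*Daniel₁* does c-command the anaphor, but from outside its binding domain.
The anaphor is unbound in its domain → Principle A violation.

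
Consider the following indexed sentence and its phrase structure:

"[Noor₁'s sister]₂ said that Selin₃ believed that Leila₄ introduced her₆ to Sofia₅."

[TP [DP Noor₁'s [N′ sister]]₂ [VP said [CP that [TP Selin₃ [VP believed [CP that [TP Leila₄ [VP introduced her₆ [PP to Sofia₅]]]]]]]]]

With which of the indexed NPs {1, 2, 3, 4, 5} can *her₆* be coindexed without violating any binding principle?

*her* is a pronoun, so Principle B applies: it must be free in its binding domain.
Binding domain of *her₆*: the embedded TP, whose subject is Leila₄.
*Noor₁* and the pronoun do not c-command one another → neither Principle B nor Principle C is at stake; coindexation permitted.
*[Noor₁'s sister]₂* c-commands the pronoun but from outside its binding domain, and is not c-commanded by it → coindexation permitted.
*Selin₃* c-commands the pronoun but from outside its binding domain, and is not c-commanded by it → coindexation permitted.
*Leila₄* c-commands the pronoun within its binding domain → coindexation would violate Principle B.
*Sofia₅*: the pronoun c-commands this R-expression → coindexation would violate Principle C on *Sofia₅*.

{1, 2, 3}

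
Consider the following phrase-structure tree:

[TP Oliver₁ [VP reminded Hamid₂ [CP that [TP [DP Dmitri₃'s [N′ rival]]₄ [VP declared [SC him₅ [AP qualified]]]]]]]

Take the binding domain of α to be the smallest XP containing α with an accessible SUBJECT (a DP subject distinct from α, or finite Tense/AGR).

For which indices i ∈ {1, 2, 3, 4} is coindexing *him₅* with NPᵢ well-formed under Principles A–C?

{1, 2, 3}

*him* is a pronoun, so Principle B applies: it must be free in its binding domain.
Binding domain of *him₅*: the embedded TP, whose subject is [Dmitri₃'s rival]₄.
*Oliver₁* c-commands the pronoun but from outside its binding domain, and is not c-commanded by it → coindexation permitted.
*Hamid₂* c-commands the pronoun but from outside its binding domain, and is not c-commanded by it → coindexation permitted.
*Dmitri₃* and the pronoun do not c-command one another → neither Principle B nor Principle C is at stake; coindexation permitted.
*[Dmitri₃'s rival]₄* c-commands the pronoun within its binding domain → coindexation would violate Principle B.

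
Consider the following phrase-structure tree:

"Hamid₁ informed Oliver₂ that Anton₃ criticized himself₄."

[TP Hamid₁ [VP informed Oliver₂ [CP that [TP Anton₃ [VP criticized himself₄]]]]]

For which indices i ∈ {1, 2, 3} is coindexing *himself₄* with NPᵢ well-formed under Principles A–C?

{3}

*himself* is an anaphor, so Principle A applies: it must be bound in its binding domain.
Binding domain of *himself₄*: the embedded TP, whose subject is Anton₃.
*Hamid₁* c-commands the anaphor but is outside its binding domain → cannot satisfy Principle A.
*Oliver₂* c-commands the anaphor but is outside its binding domain → cannot satisfy Principle A.
*Anton₃* c-commands the anaphor within its binding domain → licit binder.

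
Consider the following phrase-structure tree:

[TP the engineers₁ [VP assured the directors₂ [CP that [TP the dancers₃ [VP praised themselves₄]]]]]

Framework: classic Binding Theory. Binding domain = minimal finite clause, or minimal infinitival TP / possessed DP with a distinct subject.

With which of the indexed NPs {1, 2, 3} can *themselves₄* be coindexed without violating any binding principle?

{3}

*themselves* is an anaphor, so Principle A applies: it must be bound in its binding domain.
Binding domain of *themselves₄*: the embedded TP, whose subject is the dancers₃.
*the engineers₁* c-commands the anaphor but is outside its binding domain → cannot satisfy Principle A.
*the directors₂* c-commands the anaphor but is outside its binding domain → cannot satisfy Principle A.
*the dancers₃* c-commands the anaphor within its binding domain → licit binder.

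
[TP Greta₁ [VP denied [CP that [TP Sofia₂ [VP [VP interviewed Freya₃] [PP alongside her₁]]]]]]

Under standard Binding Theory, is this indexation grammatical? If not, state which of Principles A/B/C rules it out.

The two coindexed NPs are *Greta₁* and *her₁*.
*her₁* is a pronoun; its binding domain is the embedded TP, whose subject is Sofia₂. Within that domain it is c-commanded only by *Sofia₂*, which carries a different index — the pronoun is free locally, so Principle B holds.
*Greta₁* is an R-expression; *her₁* does not c-command it, and no other NP shares its index, so Principle C is satisfied.
All principles are respected.

grammatical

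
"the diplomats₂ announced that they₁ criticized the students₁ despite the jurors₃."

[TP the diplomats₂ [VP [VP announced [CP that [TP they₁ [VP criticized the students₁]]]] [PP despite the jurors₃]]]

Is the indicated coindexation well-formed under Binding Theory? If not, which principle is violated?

Principle C

The two coindexed NPs are *they₁* and *the students₁*.
*the students₁* is an R-expression. Principle C requires it to be free everywhere.
*they₁* c-commands it and carries the same index.
The R-expression is bound → Principle C violation.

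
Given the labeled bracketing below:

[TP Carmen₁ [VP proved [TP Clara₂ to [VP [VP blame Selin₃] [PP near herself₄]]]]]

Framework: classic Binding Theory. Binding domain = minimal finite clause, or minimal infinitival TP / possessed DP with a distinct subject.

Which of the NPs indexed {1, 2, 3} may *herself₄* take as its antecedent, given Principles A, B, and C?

*herself* is an anaphor, so Principle A applies: it must be bound in its binding domain.
Binding domain of *herself₄*: the embedded TP, whose subject is Clara₂.
*Carmen₁* c-commands the anaphor but is outside its binding domain → cannot satisfy Principle A.
*Clara₂* c-commands the anaphor within its binding domain → licit binder.
*Selin₃* does not c-command the anaphor → cannot bind it.

{2}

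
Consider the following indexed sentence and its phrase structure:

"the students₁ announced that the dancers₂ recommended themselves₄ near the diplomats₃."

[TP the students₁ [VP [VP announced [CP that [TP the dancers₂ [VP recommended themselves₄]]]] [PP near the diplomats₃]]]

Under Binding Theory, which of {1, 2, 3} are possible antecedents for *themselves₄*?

*themselves* is an anaphor, so Principle A applies: it must be bound in its binding domain.
Binding domain of *themselves₄*: the embedded TP, whose subject is the dancers₂.
*the students₁* c-commands the anaphor but is outside its binding domain → cannot satisfy Principle A.
*the dancers₂* c-commands the anaphor within its binding domain → licit binder.
*the diplomats₃* does not c-command the anaphor → cannot bind it.

{2}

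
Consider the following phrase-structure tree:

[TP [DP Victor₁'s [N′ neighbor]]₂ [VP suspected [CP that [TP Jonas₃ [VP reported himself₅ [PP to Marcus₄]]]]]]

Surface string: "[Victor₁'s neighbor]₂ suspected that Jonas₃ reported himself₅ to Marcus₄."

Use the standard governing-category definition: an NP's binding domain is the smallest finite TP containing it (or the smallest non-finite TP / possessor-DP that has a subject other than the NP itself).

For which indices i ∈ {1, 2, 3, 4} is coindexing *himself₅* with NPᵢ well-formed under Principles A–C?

*himself* is an anaphor, so Principle A applies: it must be bound in its binding domain.
Binding domain of *himself₅*: the embedded TP, whose subject is Jonas₃.
*Victor₁* does not c-command the anaphor → cannot bind it.
*[Victor₁'s neighbor]₂* c-commands the anaphor but is outside its binding domain → cannot satisfy Principle A.
*Jonas₃* c-commands the anaphor within its binding domain → licit binder.
*Marcus₄* does not c-command the anaphor → cannot bind it.

{3}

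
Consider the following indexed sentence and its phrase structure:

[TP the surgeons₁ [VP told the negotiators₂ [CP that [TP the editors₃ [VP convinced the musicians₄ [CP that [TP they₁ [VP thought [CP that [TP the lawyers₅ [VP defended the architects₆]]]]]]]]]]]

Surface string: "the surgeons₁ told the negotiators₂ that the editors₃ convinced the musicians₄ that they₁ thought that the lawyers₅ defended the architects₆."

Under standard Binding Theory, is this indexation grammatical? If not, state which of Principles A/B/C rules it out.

grammatical

The two coindexed NPs are *the surgeons₁* and *they₁*.
*they₁* is a pronoun; nothing c-commands it within its binding domain (the embedded TP.), so Principle B holds trivially.
*the surgeons₁* is an R-expression; *they₁* does not c-command it, and no other NP shares its index, so Principle C is satisfied.
All principles are respected.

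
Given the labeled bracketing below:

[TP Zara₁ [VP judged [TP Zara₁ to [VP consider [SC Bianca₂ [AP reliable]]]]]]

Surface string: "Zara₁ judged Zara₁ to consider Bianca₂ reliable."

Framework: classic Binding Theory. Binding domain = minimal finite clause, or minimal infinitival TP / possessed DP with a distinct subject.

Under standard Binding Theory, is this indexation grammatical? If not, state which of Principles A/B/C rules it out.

Principle C

The two coindexed NPs are *Zara₁* (the higher occurrence) and *Zara₁* (the lower occurrence).
*Zara₁* (the lower occurrence) is an R-expression. Principle C requires it to be free everywhere.
*Zara₁* (the higher occurrence) c-commands it and carries the same index.
The R-expression is bound → Principle C violation.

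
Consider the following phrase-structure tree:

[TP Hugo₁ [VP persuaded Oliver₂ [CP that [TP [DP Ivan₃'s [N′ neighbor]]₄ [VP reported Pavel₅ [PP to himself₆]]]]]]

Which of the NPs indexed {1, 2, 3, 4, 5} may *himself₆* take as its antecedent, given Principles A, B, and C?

*himself* is an anaphor, so Principle A applies: it must be bound in its binding domain.
Binding domain of *himself₆*: the embedded TP, whose subject is [Ivan₃'s neighbor]₄.
*Hugo₁* c-commands the anaphor but is outside its binding domain → cannot satisfy Principle A.
*Oliver₂* c-commands the anaphor but is outside its binding domain → cannot satisfy Principle A.
*Ivan₃* does not c-command the anaphor → cannot bind it.
*[Ivan₃'s neighbor]₄* c-commands the anaphor within its binding domain → licit binder.
*Pavel₅* c-commands the anaphor within its binding domain → licit binder.

{4, 5}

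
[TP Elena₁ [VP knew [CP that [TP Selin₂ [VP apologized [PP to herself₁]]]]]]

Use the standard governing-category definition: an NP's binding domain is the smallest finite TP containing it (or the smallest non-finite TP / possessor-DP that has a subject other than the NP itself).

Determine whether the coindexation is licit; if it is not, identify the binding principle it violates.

Principle A

The two coindexed NPs are *Elena₁* and *herself₁*.
*herself₁* is an anaphor. Principle A requires it to be bound within its binding domain — the embedded TP, whose subject is Selin₂.
Within that domain it is c-commanded by *Selin₂*, which does not share its index.
*Elena₁* does c-command the anaphor, but from outside its binding domain.
The anaphor is unbound in its domain → Principle A violation.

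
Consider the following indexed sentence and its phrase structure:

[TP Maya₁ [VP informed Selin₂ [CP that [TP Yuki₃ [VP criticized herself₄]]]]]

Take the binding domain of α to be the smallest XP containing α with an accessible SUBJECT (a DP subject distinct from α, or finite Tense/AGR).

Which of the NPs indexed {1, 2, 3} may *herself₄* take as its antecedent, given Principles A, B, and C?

*herself* is an anaphor, so Principle A applies: it must be bound in its binding domain.
Binding domain of *herself₄*: the embedded TP, whose subject is Yuki₃.
*Maya₁* c-commands the anaphor but is outside its binding domain → cannot satisfy Principle A.
*Selin₂* c-commands the anaphor but is outside its binding domain → cannot satisfy Principle A.
*Yuki₃* c-commands the anaphor within its binding domain → licit binder.

{3}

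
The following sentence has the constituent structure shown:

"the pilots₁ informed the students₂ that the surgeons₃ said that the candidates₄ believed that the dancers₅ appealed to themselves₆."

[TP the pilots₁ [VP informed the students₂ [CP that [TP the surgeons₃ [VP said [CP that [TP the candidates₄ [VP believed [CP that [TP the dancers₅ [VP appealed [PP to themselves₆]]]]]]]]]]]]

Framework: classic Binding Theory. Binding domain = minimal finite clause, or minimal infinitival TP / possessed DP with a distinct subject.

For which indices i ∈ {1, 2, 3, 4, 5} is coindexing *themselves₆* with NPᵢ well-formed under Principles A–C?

{5}

*themselves* is an anaphor, so Principle A applies: it must be bound in its binding domain.
Binding domain of *themselves₆*: the embedded TP, whose subject is the dancers₅.
*the pilots₁* c-commands the anaphor but is outside its binding domain → cannot satisfy Principle A.
*the students₂* c-commands the anaphor but is outside its binding domain → cannot satisfy Principle A.
*the surgeons₃* c-commands the anaphor but is outside its binding domain → cannot satisfy Principle A.
*the candidates₄* c-commands the anaphor but is outside its binding domain → cannot satisfy Principle A.
*the dancers₅* c-commands the anaphor within its binding domain → licit binder.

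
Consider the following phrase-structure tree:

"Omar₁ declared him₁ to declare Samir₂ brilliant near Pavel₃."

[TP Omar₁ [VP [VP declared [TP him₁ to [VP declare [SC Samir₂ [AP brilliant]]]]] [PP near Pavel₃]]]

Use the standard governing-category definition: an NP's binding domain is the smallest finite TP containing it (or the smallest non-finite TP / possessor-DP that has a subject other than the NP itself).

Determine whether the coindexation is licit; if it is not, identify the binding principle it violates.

Principle B

The two coindexed NPs are *Omar₁* and *him₁*.
*him₁* is a pronoun. Its binding domain is the matrix TP, whose subject is Omar₁.
*Omar₁* c-commands it within that domain and carries the same index.
The pronoun is locally bound → Principle B violation.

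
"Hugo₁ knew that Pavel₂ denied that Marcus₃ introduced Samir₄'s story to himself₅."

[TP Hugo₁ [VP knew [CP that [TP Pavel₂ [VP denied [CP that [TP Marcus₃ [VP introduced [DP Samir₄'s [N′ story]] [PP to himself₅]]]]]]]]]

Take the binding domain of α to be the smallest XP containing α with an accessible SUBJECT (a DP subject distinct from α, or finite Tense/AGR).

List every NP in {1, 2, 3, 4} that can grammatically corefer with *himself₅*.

*himself* is an anaphor, so Principle A applies: it must be bound in its binding domain.
Binding domain of *himself₅*: the embedded TP, whose subject is Marcus₃.
*Hugo₁* c-commands the anaphor but is outside its binding domain → cannot satisfy Principle A.
*Pavel₂* c-commands the anaphor but is outside its binding domain → cannot satisfy Principle A.
*Marcus₃* c-commands the anaphor within its binding domain → licit binder.
*Samir₄* does not c-command the anaphor → cannot bind it.

{3}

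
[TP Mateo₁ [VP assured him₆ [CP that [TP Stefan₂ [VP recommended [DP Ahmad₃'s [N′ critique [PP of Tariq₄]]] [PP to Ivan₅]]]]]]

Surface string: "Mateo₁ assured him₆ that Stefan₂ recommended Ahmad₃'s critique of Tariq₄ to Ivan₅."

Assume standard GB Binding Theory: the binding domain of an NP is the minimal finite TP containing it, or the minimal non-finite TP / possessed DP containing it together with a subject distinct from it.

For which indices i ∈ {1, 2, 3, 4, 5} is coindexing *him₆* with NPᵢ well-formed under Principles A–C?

*him* is a pronoun, so Principle B applies: it must be free in its binding domain.
Binding domain of *him₆*: the matrix TP, whose subject is Mateo₁.
*Mateo₁* c-commands the pronoun within its binding domain → coindexation would violate Principle B.
*Stefan₂*: the pronoun c-commands this R-expression → coindexation would violate Principle C on *Stefan₂*.
*Ahmad₃*: the pronoun c-commands this R-expression → coindexation would violate Principle C on *Ahmad₃*.
*Tariq₄*: the pronoun c-commands this R-expression → coindexation would violate Principle C on *Tariq₄*.
*Ivan₅*: the pronoun c-commands this R-expression → coindexation would violate Principle C on *Ivan₅*.

none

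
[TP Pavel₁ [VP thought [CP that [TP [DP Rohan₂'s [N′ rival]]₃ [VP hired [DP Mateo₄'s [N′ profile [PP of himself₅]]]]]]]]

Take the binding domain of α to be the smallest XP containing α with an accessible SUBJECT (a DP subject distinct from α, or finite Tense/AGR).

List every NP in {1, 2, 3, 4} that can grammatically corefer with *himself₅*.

*himself* is an anaphor, so Principle A applies: it must be bound in its binding domain.
Binding domain of *himself₅*: the possessed DP, whose subject is Mateo₄.
*Pavel₁* c-commands the anaphor but is outside its binding domain → cannot satisfy Principle A.
*Rohan₂* does not c-command the anaphor → cannot bind it.
*[Rohan₂'s rival]₃* c-commands the anaphor but is outside its binding domain → cannot satisfy Principle A.
*Mateo₄* c-commands the anaphor within its binding domain → licit binder.

{4}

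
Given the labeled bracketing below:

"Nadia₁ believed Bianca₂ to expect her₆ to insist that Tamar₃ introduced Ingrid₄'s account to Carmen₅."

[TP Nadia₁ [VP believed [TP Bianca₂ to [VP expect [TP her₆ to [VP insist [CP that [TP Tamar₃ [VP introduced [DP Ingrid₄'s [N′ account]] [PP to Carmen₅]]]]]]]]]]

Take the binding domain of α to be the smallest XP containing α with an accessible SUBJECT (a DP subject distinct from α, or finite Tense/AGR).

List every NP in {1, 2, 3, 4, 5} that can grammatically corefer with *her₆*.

{1}

*her* is a pronoun, so Principle B applies: it must be free in its binding domain.
Binding domain of *her₆*: the embedded TP, whose subject is Bianca₂.
*Nadia₁* c-commands the pronoun but from outside its binding domain, and is not c-commanded by it → coindexation permitted.
*Bianca₂* c-commands the pronoun within its binding domain → coindexation would violate Principle B.
*Tamar₃*: the pronoun c-commands this R-expression → coindexation would violate Principle C on *Tamar₃*.
*Ingrid₄*: the pronoun c-commands this R-expression → coindexation would violate Principle C on *Ingrid₄*.
*Carmen₅*: the pronoun c-commands this R-expression → coindexation would violate Principle C on *Carmen₅*.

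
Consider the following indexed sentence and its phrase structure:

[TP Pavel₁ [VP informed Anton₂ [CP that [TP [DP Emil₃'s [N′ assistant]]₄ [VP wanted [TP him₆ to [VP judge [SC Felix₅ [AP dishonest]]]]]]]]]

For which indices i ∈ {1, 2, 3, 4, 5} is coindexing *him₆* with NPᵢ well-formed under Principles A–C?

*him* is a pronoun, so Principle B applies: it must be free in its binding domain.
Binding domain of *him₆*: the embedded TP, whose subject is [Emil₃'s assistant]₄.
*Pavel₁* c-commands the pronoun but from outside its binding domain, and is not c-commanded by it → coindexation permitted.
*Anton₂* c-commands the pronoun but from outside its binding domain, and is not c-commanded by it → coindexation permitted.
*Emil₃* and the pronoun do not c-command one another → neither Principle B nor Principle C is at stake; coindexation permitted.
*[Emil₃'s assistant]₄* c-commands the pronoun within its binding domain → coindexation would violate Principle B.
*Felix₅*: the pronoun c-commands this R-expression → coindexation would violate Principle C on *Felix₅*.

{1, 2, 3}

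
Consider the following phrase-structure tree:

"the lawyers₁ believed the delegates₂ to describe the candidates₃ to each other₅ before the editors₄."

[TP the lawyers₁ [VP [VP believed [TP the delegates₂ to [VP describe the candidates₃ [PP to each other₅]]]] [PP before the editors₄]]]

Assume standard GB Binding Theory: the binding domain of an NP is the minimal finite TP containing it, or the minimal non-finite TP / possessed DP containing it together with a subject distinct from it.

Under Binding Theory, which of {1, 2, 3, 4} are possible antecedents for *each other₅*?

{2, 3}

*each other* is an anaphor, so Principle A applies: it must be bound in its binding domain.
Binding domain of *each other₅*: the embedded TP, whose subject is the delegates₂.
*the lawyers₁* c-commands the anaphor but is outside its binding domain → cannot satisfy Principle A.
*the delegates₂* c-commands the anaphor within its binding domain → licit binder.
*the candidates₃* c-commands the anaphor within its binding domain → licit binder.
*the editors₄* does not c-command the anaphor → cannot bind it.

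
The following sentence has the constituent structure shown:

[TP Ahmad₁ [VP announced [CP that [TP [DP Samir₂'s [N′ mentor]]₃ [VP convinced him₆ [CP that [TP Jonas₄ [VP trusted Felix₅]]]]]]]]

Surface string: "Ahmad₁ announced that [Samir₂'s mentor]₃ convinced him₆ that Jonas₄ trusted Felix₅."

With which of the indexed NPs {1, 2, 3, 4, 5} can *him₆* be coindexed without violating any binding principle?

*him* is a pronoun, so Principle B applies: it must be free in its binding domain.
Binding domain of *him₆*: the embedded TP, whose subject is [Samir₂'s mentor]₃.
*Ahmad₁* c-commands the pronoun but from outside its binding domain, and is not c-commanded by it → coindexation permitted.
*Samir₂* and the pronoun do not c-command one another → neither Principle B nor Principle C is at stake; coindexation permitted.
*[Samir₂'s mentor]₃* c-commands the pronoun within its binding domain → coindexation would violate Principle B.
*Jonas₄*: the pronoun c-commands this R-expression → coindexation would violate Principle C on *Jonas₄*.
*Felix₅*: the pronoun c-commands this R-expression → coindexation would violate Principle C on *Felix₅*.

{1, 2}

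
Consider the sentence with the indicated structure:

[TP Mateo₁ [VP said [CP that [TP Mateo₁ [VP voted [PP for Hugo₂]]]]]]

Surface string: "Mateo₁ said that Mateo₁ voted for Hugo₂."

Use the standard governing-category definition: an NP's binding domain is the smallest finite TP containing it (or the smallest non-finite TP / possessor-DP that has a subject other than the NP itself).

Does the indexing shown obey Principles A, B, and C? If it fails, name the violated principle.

The two coindexed NPs are *Mateo₁* (the lower occurrence) and *Mateo₁* (the higher occurrence).
*Mateo₁* (the lower occurrence) is an R-expression. Principle C requires it to be free everywhere.
*Mateo₁* (the higher occurrence) c-commands it and carries the same index.
The R-expression is bound → Principle C violation.

Principle C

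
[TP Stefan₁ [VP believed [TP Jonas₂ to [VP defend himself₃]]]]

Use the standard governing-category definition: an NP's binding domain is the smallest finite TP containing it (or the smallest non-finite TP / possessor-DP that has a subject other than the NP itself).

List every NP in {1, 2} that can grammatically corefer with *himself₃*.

{2}

*himself* is an anaphor, so Principle A applies: it must be bound in its binding domain.
Binding domain of *himself₃*: the embedded TP, whose subject is Jonas₂.
*Stefan₁* c-commands the anaphor but is outside its binding domain → cannot satisfy Principle A.
*Jonas₂* c-commands the anaphor within its binding domain → licit binder.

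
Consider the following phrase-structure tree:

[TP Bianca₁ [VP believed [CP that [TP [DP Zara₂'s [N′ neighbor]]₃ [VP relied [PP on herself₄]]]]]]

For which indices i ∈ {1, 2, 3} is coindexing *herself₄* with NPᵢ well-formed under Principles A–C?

{3}

*herself* is an anaphor, so Principle A applies: it must be bound in its binding domain.
Binding domain of *herself₄*: the embedded TP, whose subject is [Zara₂'s neighbor]₃.
*Bianca₁* c-commands the anaphor but is outside its binding domain → cannot satisfy Principle A.
*Zara₂* does not c-command the anaphor → cannot bind it.
*[Zara₂'s neighbor]₃* c-commands the anaphor within its binding domain → licit binder.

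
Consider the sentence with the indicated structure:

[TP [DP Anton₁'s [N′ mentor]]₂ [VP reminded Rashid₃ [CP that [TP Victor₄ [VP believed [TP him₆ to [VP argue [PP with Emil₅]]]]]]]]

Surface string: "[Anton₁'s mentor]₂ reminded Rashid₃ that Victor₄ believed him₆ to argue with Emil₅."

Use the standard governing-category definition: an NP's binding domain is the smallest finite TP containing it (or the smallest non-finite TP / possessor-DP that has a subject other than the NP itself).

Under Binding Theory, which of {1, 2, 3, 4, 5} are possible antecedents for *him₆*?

*him* is a pronoun, so Principle B applies: it must be free in its binding domain.
Binding domain of *him₆*: the embedded TP, whose subject is Victor₄.
*Anton₁* and the pronoun do not c-command one another → neither Principle B nor Principle C is at stake; coindexation permitted.
*[Anton₁'s mentor]₂* c-commands the pronoun but from outside its binding domain, and is not c-commanded by it → coindexation permitted.
*Rashid₃* c-commands the pronoun but from outside its binding domain, and is not c-commanded by it → coindexation permitted.
*Victor₄* c-commands the pronoun within its binding domain → coindexation would violate Principle B.
*Emil₅*: the pronoun c-commands this R-expression → coindexation would violate Principle C on *Emil₅*.

{1, 2, 3}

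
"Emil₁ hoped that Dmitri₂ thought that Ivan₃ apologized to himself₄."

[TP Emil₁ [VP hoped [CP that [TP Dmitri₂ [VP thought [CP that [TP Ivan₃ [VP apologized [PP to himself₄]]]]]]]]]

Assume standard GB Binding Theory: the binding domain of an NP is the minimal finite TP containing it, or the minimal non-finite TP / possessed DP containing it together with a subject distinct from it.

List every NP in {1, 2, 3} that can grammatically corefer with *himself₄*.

*himself* is an anaphor, so Principle A applies: it must be bound in its binding domain.
Binding domain of *himself₄*: the embedded TP, whose subject is Ivan₃.
*Emil₁* c-commands the anaphor but is outside its binding domain → cannot satisfy Principle A.
*Dmitri₂* c-commands the anaphor but is outside its binding domain → cannot satisfy Principle A.
*Ivan₃* c-commands the anaphor within its binding domain → licit binder.

{3}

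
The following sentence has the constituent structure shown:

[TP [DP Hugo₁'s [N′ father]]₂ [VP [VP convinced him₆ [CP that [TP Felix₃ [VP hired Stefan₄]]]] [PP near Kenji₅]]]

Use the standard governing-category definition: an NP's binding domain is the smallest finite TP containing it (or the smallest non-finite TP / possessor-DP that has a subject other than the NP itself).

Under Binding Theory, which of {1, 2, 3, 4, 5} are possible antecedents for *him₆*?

{1, 5}

*him* is a pronoun, so Principle B applies: it must be free in its binding domain.
Binding domain of *him₆*: the matrix TP, whose subject is [Hugo₁'s father]₂.
*Hugo₁* and the pronoun do not c-command one another → neither Principle B nor Principle C is at stake; coindexation permitted.
*[Hugo₁'s father]₂* c-commands the pronoun within its binding domain → coindexation would violate Principle B.
*Felix₃*: the pronoun c-commands this R-expression → coindexation would violate Principle C on *Felix₃*.
*Stefan₄*: the pronoun c-commands this R-expression → coindexation would violate Principle C on *Stefan₄*.
*Kenji₅* and the pronoun do not c-command one another → neither Principle B nor Principle C is at stake; coindexation permitted.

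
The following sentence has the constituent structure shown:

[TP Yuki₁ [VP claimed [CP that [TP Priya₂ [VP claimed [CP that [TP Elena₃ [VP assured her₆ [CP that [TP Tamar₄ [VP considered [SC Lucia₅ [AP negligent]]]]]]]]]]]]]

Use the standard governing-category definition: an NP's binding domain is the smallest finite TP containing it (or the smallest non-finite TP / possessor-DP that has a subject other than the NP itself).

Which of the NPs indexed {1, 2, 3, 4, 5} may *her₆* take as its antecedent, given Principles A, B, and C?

{1, 2}

*her* is a pronoun, so Principle B applies: it must be free in its binding domain.
Binding domain of *her₆*: the embedded TP, whose subject is Elena₃.
*Yuki₁* c-commands the pronoun but from outside its binding domain, and is not c-commanded by it → coindexation permitted.
*Priya₂* c-commands the pronoun but from outside its binding domain, and is not c-commanded by it → coindexation permitted.
*Elena₃* c-commands the pronoun within its binding domain → coindexation would violate Principle B.
*Tamar₄*: the pronoun c-commands this R-expression → coindexation would violate Principle C on *Tamar₄*.
*Lucia₅*: the pronoun c-commands this R-expression → coindexation would violate Principle C on *Lucia₅*.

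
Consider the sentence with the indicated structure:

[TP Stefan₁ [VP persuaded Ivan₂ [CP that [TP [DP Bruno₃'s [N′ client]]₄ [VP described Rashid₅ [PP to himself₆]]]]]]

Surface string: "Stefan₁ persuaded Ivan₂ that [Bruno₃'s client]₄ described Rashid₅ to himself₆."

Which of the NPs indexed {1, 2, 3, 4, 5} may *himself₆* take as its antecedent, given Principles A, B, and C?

*himself* is an anaphor, so Principle A applies: it must be bound in its binding domain.
Binding domain of *himself₆*: the embedded TP, whose subject is [Bruno₃'s client]₄.
*Stefan₁* c-commands the anaphor but is outside its binding domain → cannot satisfy Principle A.
*Ivan₂* c-commands the anaphor but is outside its binding domain → cannot satisfy Principle A.
*Bruno₃* does not c-command the anaphor → cannot bind it.
*[Bruno₃'s client]₄* c-commands the anaphor within its binding domain → licit binder.
*Rashid₅* c-commands the anaphor within its binding domain → licit binder.

{4, 5}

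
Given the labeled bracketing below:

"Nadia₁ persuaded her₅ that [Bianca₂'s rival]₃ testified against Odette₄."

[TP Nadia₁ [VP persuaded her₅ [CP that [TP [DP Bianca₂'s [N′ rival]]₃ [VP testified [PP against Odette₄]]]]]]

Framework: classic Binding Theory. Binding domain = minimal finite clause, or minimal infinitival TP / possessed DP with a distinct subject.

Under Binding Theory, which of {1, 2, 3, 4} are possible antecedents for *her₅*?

*her* is a pronoun, so Principle B applies: it must be free in its binding domain.
Binding domain of *her₅*: the matrix TP, whose subject is Nadia₁.
*Nadia₁* c-commands the pronoun within its binding domain → coindexation would violate Principle B.
*Bianca₂*: the pronoun c-commands this R-expression → coindexation would violate Principle C on *Bianca₂*.
*[Bianca₂'s rival]₃*: the pronoun c-commands this R-expression → coindexation would violate Principle C on *[Bianca₂'s rival]₃*.
*Odette₄*: the pronoun c-commands this R-expression → coindexation would violate Principle C on *Odette₄*.

none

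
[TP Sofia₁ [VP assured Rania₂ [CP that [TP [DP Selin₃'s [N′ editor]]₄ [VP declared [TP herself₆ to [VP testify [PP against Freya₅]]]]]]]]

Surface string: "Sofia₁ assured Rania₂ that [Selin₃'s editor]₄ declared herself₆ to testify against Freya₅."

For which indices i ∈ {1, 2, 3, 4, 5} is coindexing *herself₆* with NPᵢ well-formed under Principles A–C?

{4}

*herself* is an anaphor, so Principle A applies: it must be bound in its binding domain.
Binding domain of *herself₆*: the embedded TP, whose subject is [Selin₃'s editor]₄.
*Sofia₁* c-commands the anaphor but is outside its binding domain → cannot satisfy Principle A.
*Rania₂* c-commands the anaphor but is outside its binding domain → cannot satisfy Principle A.
*Selin₃* does not c-command the anaphor → cannot bind it.
*[Selin₃'s editor]₄* c-commands the anaphor within its binding domain → licit binder.
*Freya₅* does not c-command the anaphor → cannot bind it.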